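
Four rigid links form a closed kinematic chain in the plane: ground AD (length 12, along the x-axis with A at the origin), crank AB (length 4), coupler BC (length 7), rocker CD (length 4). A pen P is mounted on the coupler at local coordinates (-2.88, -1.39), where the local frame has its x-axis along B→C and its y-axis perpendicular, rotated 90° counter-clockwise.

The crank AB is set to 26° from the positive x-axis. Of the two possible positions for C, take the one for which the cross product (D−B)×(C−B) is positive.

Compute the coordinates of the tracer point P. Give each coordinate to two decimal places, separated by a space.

A=(0,0), D=(12.00,0)
B = A + 4.00·(cos26°, sin26°) = (3.5952, 1.7535)
|BD| = 8.5858
circle(B,7.00) ∩ circle(D,4.00): a=6.2147, h=3.2215
  candidates: C₊=(10.3368,3.6378) cross=27.659; C₋=(9.0209,-2.6693) cross=-27.659
  mode + wants cross > 0 → take C=(10.3368,3.6378) (cross=27.659)
ex = (C−B)/|BC| = (0.9631,0.2692); ey = (-0.2692,0.9631)
P = B + -2.88·ex + -1.39·ey = (1.1957,-0.3605)

1.20 -0.36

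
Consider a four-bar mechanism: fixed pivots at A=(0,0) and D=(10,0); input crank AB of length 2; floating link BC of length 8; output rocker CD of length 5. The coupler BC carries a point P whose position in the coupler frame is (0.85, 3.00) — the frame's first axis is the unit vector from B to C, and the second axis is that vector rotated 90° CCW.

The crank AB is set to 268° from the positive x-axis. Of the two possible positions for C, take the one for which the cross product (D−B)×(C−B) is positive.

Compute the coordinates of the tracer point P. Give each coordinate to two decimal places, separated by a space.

-1.33 0.85

A=(0,0), D=(10.00,0)
B = A + 2.00·(cos268°, sin268°) = (-0.0698, -1.9988)
|BD| = 10.2663
circle(B,8.00) ∩ circle(D,5.00): a=7.0326, h=3.8136
  candidates: C₊=(6.0857,3.1110) cross=39.151; C₋=(7.5707,-4.3702) cross=-39.151
  mode + wants cross > 0 → take C=(6.0857,3.1110) (cross=39.151)
ex = (C−B)/|BC| = (0.7694,0.6387); ey = (-0.6387,0.7694)
P = B + 0.85·ex + 3.00·ey = (-1.3319,0.8524)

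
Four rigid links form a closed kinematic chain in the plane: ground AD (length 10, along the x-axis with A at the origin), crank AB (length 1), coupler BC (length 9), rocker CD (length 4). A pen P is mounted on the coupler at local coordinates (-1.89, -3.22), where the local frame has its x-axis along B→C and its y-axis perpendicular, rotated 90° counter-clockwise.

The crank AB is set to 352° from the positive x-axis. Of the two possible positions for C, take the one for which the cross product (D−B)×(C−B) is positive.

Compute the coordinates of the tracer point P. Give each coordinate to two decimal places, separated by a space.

0.74 -3.86

A=(0,0), D=(10.00,0)
B = A + 1.00·(cos352°, sin352°) = (0.9903, -0.1392)
|BD| = 9.0108
circle(B,9.00) ∩ circle(D,4.00): a=8.1122, h=3.8978
  candidates: C₊=(9.0413,3.8834) cross=35.122; C₋=(9.1617,-3.9112) cross=-35.122
  mode + wants cross > 0 → take C=(9.0413,3.8834) (cross=35.122)
ex = (C−B)/|BC| = (0.8946,0.4470); ey = (-0.4470,0.8946)
P = B + -1.89·ex + -3.22·ey = (0.7387,-3.8644)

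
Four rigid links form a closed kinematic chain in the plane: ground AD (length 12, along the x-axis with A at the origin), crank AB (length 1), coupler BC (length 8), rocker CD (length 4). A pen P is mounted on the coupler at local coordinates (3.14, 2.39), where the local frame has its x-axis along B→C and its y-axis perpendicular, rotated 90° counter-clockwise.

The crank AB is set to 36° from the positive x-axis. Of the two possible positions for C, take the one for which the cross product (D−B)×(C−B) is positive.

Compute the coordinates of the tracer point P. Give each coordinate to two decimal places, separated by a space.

3.41 3.56

A=(0,0), D=(12.00,0)
B = A + 1.00·(cos36°, sin36°) = (0.8090, 0.5878)
|BD| = 11.2064
circle(B,8.00) ∩ circle(D,4.00): a=7.7448, h=2.0044
  candidates: C₊=(8.6483,2.1832) cross=22.462; C₋=(8.4381,-1.8201) cross=-22.462
  mode + wants cross > 0 → take C=(8.6483,2.1832) (cross=22.462)
ex = (C−B)/|BC| = (0.9799,0.1994); ey = (-0.1994,0.9799)
P = B + 3.14·ex + 2.39·ey = (3.4093,3.5560)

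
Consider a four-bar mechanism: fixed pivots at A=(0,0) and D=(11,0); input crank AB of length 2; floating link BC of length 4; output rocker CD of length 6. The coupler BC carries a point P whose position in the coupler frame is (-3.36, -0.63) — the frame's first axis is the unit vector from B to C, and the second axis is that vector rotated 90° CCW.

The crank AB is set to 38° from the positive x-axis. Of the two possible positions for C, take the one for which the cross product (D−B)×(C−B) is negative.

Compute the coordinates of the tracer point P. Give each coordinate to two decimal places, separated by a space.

-1.65 2.35

A=(0,0), D=(11.00,0)
B = A + 2.00·(cos38°, sin38°) = (1.5760, 1.2313)
|BD| = 9.5041
circle(B,4.00) ∩ circle(D,6.00): a=3.6999, h=1.5202
  candidates: C₊=(5.4417,2.2594) cross=14.448; C₋=(5.0477,-0.7554) cross=-14.448
  mode - wants cross < 0 → take C=(5.0477,-0.7554) (cross=-14.448)
ex = (C−B)/|BC| = (0.8679,-0.4967); ey = (0.4967,0.8679)
P = B + -3.36·ex + -0.63·ey = (-1.6531,2.3534)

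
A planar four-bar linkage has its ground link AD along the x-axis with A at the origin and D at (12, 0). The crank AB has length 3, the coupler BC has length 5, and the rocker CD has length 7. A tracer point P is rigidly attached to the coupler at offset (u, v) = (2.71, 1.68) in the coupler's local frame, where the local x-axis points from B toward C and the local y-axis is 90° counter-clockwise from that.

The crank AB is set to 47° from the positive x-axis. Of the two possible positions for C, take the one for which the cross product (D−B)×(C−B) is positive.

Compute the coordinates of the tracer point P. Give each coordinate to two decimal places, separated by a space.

3.75 4.89

A=(0,0), D=(12.00,0)
B = A + 3.00·(cos47°, sin47°) = (2.0460, 2.1941)
|BD| = 10.1929
circle(B,5.00) ∩ circle(D,7.00): a=3.9192, h=3.1048
  candidates: C₊=(6.5416,4.3825) cross=31.647; C₋=(5.2050,-1.6816) cross=-31.647
  mode + wants cross > 0 → take C=(6.5416,4.3825) (cross=31.647)
ex = (C−B)/|BC| = (0.8991,0.4377); ey = (-0.4377,0.8991)
P = B + 2.71·ex + 1.68·ey = (3.7473,4.8907)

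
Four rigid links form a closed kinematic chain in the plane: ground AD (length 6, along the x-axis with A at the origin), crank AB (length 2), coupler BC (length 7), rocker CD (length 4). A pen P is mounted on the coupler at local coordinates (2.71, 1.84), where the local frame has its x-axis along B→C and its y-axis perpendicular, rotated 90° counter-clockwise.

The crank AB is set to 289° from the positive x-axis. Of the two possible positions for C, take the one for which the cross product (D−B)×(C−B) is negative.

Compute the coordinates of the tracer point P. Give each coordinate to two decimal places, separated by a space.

3.75 -0.84

A=(0,0), D=(6.00,0)
B = A + 2.00·(cos289°, sin289°) = (0.6511, -1.8910)
|BD| = 5.6733
circle(B,7.00) ∩ circle(D,4.00): a=5.7450, h=3.9994
  candidates: C₊=(4.7345,3.7945) cross=22.690; C₋=(7.4007,-3.7467) cross=-22.690
  mode - wants cross < 0 → take C=(7.4007,-3.7467) (cross=-22.690)
ex = (C−B)/|BC| = (0.9642,-0.2651); ey = (0.2651,0.9642)
P = B + 2.71·ex + 1.84·ey = (3.7520,-0.8353)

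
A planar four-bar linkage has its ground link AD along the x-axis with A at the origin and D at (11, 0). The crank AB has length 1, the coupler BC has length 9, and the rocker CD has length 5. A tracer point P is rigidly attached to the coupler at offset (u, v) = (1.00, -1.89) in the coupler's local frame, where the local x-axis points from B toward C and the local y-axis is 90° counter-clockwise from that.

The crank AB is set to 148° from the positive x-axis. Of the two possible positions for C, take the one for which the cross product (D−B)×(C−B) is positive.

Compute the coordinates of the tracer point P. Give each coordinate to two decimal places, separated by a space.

A=(0,0), D=(11.00,0)
B = A + 1.00·(cos148°, sin148°) = (-0.8480, 0.5299)
|BD| = 11.8599
circle(B,9.00) ∩ circle(D,5.00): a=8.2908, h=3.5017
  candidates: C₊=(7.5910,3.6577) cross=41.530; C₋=(7.2781,-3.3387) cross=-41.530
  mode + wants cross > 0 → take C=(7.5910,3.6577) (cross=41.530)
ex = (C−B)/|BC| = (0.9377,0.3475); ey = (-0.3475,0.9377)
P = B + 1.00·ex + -1.89·ey = (0.7464,-0.8947)

0.75 -0.89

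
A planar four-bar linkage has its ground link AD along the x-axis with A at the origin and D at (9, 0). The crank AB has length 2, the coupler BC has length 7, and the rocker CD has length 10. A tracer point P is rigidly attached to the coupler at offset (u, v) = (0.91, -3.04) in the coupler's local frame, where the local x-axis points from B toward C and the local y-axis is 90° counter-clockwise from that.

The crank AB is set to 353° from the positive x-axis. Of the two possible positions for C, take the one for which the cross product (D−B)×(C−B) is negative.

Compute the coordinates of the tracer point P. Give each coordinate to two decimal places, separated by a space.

-1.04 -1.21

A=(0,0), D=(9.00,0)
B = A + 2.00·(cos353°, sin353°) = (1.9851, -0.2437)
|BD| = 7.0191
circle(B,7.00) ∩ circle(D,10.00): a=-0.1234, h=6.9989
  candidates: C₊=(1.6188,6.7467) cross=49.126; C₋=(2.1049,-7.2427) cross=-49.126
  mode - wants cross < 0 → take C=(2.1049,-7.2427) (cross=-49.126)
ex = (C−B)/|BC| = (0.0171,-0.9999); ey = (0.9999,0.0171)
P = B + 0.91·ex + -3.04·ey = (-1.0389,-1.2056)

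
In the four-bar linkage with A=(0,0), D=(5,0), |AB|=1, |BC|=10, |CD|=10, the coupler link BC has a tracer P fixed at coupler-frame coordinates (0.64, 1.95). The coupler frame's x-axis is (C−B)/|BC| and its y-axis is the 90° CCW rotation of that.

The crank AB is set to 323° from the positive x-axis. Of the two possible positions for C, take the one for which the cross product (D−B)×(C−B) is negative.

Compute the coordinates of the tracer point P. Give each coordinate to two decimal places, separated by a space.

2.85 -0.52

A=(0,0), D=(5.00,0)
B = A + 1.00·(cos323°, sin323°) = (0.7986, -0.6018)
|BD| = 4.2442
circle(B,10.00) ∩ circle(D,10.00): a=2.1221, h=9.7722
  candidates: C₊=(1.5137,9.3726) cross=41.476; C₋=(4.2850,-9.9744) cross=-41.476
  mode - wants cross < 0 → take C=(4.2850,-9.9744) (cross=-41.476)
ex = (C−B)/|BC| = (0.3486,-0.9373); ey = (0.9373,0.3486)
P = B + 0.64·ex + 1.95·ey = (2.8494,-0.5218)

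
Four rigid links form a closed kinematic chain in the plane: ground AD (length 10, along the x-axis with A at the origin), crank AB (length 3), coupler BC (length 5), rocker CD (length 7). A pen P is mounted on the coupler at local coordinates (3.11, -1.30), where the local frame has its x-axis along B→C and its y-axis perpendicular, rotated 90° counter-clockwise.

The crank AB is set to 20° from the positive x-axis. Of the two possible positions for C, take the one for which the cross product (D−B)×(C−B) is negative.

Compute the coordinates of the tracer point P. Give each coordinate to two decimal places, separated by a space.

A=(0,0), D=(10.00,0)
B = A + 3.00·(cos20°, sin20°) = (2.8191, 1.0261)
|BD| = 7.2539
circle(B,5.00) ∩ circle(D,7.00): a=1.9726, h=4.5944
  candidates: C₊=(5.4218,5.2953) cross=33.327; C₋=(4.1220,-3.8012) cross=-33.327
  mode - wants cross < 0 → take C=(4.1220,-3.8012) (cross=-33.327)
ex = (C−B)/|BC| = (0.2606,-0.9655); ey = (0.9655,0.2606)
P = B + 3.11·ex + -1.30·ey = (2.3744,-2.3153)

2.37 -2.32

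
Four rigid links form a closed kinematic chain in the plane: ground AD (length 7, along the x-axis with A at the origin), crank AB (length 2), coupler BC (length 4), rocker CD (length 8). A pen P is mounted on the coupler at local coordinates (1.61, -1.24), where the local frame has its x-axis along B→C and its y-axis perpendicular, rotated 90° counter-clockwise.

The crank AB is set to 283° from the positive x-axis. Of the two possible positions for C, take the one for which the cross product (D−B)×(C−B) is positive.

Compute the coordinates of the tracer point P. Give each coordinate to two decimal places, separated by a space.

1.13 -0.04

A=(0,0), D=(7.00,0)
B = A + 2.00·(cos283°, sin283°) = (0.4499, -1.9487)
|BD| = 6.8338
circle(B,4.00) ∩ circle(D,8.00): a=-0.0950, h=3.9989
  candidates: C₊=(-0.7815,1.8570) cross=27.328; C₋=(1.4992,-5.8087) cross=-27.328
  mode + wants cross > 0 → take C=(-0.7815,1.8570) (cross=27.328)
ex = (C−B)/|BC| = (-0.3078,0.9514); ey = (-0.9514,-0.3078)
P = B + 1.61·ex + -1.24·ey = (1.1340,-0.0352)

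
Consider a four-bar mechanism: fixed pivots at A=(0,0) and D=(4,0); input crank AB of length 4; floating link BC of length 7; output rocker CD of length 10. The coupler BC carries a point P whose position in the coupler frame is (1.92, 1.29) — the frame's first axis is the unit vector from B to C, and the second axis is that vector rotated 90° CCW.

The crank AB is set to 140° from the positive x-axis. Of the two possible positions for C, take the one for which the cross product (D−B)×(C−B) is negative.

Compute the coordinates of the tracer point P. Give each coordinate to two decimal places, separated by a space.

-2.39 0.36

A=(0,0), D=(4.00,0)
B = A + 4.00·(cos140°, sin140°) = (-3.0642, 2.5712)
|BD| = 7.5175
circle(B,7.00) ∩ circle(D,10.00): a=0.3667, h=6.9904
  candidates: C₊=(-0.3287,9.0145) cross=52.551; C₋=(-5.1104,-4.1231) cross=-52.551
  mode - wants cross < 0 → take C=(-5.1104,-4.1231) (cross=-52.551)
ex = (C−B)/|BC| = (-0.2923,-0.9563); ey = (0.9563,-0.2923)
P = B + 1.92·ex + 1.29·ey = (-2.3918,0.3579)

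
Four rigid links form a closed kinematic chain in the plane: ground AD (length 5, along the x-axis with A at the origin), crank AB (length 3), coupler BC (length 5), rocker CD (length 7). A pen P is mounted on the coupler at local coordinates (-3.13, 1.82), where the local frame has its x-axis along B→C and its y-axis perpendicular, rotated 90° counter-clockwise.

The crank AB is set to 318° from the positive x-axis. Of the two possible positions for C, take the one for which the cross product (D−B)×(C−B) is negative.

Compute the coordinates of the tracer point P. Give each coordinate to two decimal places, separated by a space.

3.19 1.48

A=(0,0), D=(5.00,0)
B = A + 3.00·(cos318°, sin318°) = (2.2294, -2.0074)
|BD| = 3.4214
circle(B,5.00) ∩ circle(D,7.00): a=-1.7967, h=4.6660
  candidates: C₊=(-1.9632,0.7169) cross=15.964; C₋=(3.5122,-6.8401) cross=-15.964
  mode - wants cross < 0 → take C=(3.5122,-6.8401) (cross=-15.964)
ex = (C−B)/|BC| = (0.2565,-0.9665); ey = (0.9665,0.2565)
P = B + -3.13·ex + 1.82·ey = (3.1855,1.4848)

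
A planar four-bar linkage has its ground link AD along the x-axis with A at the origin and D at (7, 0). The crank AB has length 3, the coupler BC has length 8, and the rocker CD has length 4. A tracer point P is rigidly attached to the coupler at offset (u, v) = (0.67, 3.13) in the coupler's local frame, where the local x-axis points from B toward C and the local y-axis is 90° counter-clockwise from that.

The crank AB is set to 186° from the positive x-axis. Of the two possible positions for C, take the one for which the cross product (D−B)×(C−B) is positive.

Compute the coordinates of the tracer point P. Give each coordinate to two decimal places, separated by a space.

-3.65 2.82

A=(0,0), D=(7.00,0)
B = A + 3.00·(cos186°, sin186°) = (-2.9836, -0.3136)
|BD| = 9.9885
circle(B,8.00) ∩ circle(D,4.00): a=7.3970, h=3.0470
  candidates: C₊=(4.3141,2.9641) cross=30.435; C₋=(4.5055,-3.1269) cross=-30.435
  mode + wants cross > 0 → take C=(4.3141,2.9641) (cross=30.435)
ex = (C−B)/|BC| = (0.9122,0.4097); ey = (-0.4097,0.9122)
P = B + 0.67·ex + 3.13·ey = (-3.6548,2.8162)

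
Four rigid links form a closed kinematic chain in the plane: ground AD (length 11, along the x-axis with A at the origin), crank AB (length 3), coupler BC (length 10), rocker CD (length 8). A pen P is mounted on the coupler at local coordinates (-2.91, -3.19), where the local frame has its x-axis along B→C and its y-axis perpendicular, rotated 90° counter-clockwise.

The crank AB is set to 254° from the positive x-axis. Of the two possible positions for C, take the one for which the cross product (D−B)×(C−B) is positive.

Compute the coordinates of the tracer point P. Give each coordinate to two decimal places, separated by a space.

0.08 -7.10

A=(0,0), D=(11.00,0)
B = A + 3.00·(cos254°, sin254°) = (-0.8269, -2.8838)
|BD| = 12.1734
circle(B,10.00) ∩ circle(D,8.00): a=7.5653, h=6.5395
  candidates: C₊=(4.9739,5.2618) cross=79.609; C₋=(8.0723,-7.4450) cross=-79.609
  mode + wants cross > 0 → take C=(4.9739,5.2618) (cross=79.609)
ex = (C−B)/|BC| = (0.5801,0.8146); ey = (-0.8146,0.5801)
P = B + -2.91·ex + -3.19·ey = (0.0835,-7.1046)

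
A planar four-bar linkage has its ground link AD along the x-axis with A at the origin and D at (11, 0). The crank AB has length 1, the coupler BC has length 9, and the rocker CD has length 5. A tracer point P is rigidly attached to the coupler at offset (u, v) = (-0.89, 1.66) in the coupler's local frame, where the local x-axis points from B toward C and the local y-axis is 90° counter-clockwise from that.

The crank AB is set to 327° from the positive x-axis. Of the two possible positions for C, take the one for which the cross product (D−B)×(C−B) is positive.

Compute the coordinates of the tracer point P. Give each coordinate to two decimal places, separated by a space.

A=(0,0), D=(11.00,0)
B = A + 1.00·(cos327°, sin327°) = (0.8387, -0.5446)
|BD| = 10.1759
circle(B,9.00) ∩ circle(D,5.00): a=7.8396, h=4.4206
  candidates: C₊=(8.4304,4.2892) cross=44.983; C₋=(8.9036,-4.5393) cross=-44.983
  mode + wants cross > 0 → take C=(8.4304,4.2892) (cross=44.983)
ex = (C−B)/|BC| = (0.8435,0.5371); ey = (-0.5371,0.8435)
P = B + -0.89·ex + 1.66·ey = (-0.8036,0.3776)

-0.80 0.38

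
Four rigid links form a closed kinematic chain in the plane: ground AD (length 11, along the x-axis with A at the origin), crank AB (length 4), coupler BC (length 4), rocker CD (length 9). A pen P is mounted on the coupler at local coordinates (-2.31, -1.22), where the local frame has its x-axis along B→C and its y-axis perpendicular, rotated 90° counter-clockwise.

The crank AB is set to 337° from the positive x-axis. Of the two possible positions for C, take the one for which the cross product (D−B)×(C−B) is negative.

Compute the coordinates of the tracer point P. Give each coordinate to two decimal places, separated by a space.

A=(0,0), D=(11.00,0)
B = A + 4.00·(cos337°, sin337°) = (3.6820, -1.5629)
|BD| = 7.4830
circle(B,4.00) ∩ circle(D,9.00): a=-0.6017, h=3.9545
  candidates: C₊=(2.2677,2.1787) cross=29.592; C₋=(3.9196,-5.5559) cross=-29.592
  mode - wants cross < 0 → take C=(3.9196,-5.5559) (cross=-29.592)
ex = (C−B)/|BC| = (0.0594,-0.9982); ey = (0.9982,0.0594)
P = B + -2.31·ex + -1.22·ey = (2.3270,0.6705)

2.33 0.67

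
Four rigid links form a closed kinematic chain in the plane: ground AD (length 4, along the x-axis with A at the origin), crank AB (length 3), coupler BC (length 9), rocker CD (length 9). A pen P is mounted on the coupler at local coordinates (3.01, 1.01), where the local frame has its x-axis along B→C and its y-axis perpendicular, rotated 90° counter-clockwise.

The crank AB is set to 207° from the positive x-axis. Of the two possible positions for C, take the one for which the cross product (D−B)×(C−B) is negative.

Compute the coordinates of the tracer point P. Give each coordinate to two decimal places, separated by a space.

A=(0,0), D=(4.00,0)
B = A + 3.00·(cos207°, sin207°) = (-2.6730, -1.3620)
|BD| = 6.8106
circle(B,9.00) ∩ circle(D,9.00): a=3.4053, h=8.3309
  candidates: C₊=(-1.0025,7.4816) cross=56.738; C₋=(2.3295,-8.8436) cross=-56.738
  mode - wants cross < 0 → take C=(2.3295,-8.8436) (cross=-56.738)
ex = (C−B)/|BC| = (0.5558,-0.8313); ey = (0.8313,0.5558)
P = B + 3.01·ex + 1.01·ey = (-0.1604,-3.3028)

-0.16 -3.30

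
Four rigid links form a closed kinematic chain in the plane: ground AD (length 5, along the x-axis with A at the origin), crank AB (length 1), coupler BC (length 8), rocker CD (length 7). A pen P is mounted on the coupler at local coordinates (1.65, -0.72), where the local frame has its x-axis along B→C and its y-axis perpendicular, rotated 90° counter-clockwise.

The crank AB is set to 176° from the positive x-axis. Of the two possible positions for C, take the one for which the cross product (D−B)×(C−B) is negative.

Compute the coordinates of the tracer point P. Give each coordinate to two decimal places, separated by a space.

-0.75 -1.71

A=(0,0), D=(5.00,0)
B = A + 1.00·(cos176°, sin176°) = (-0.9976, 0.0698)
|BD| = 5.9980
circle(B,8.00) ∩ circle(D,7.00): a=4.2494, h=6.7781
  candidates: C₊=(3.3304,6.7980) cross=40.655; C₋=(3.1727,-6.7573) cross=-40.655
  mode - wants cross < 0 → take C=(3.1727,-6.7573) (cross=-40.655)
ex = (C−B)/|BC| = (0.5213,-0.8534); ey = (0.8534,0.5213)
P = B + 1.65·ex + -0.72·ey = (-0.7519,-1.7136)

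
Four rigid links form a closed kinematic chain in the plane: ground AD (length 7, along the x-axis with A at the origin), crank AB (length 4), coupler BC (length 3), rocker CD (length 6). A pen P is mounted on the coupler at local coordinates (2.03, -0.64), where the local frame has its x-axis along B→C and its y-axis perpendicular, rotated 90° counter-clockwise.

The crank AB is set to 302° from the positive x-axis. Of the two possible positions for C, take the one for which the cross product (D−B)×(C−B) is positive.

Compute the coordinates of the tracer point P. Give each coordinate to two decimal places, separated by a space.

A=(0,0), D=(7.00,0)
B = A + 4.00·(cos302°, sin302°) = (2.1197, -3.3922)
|BD| = 5.9434
circle(B,3.00) ∩ circle(D,6.00): a=0.7003, h=2.9171
  candidates: C₊=(1.0298,-0.5972) cross=17.338; C₋=(4.3597,-5.3878) cross=-17.338
  mode + wants cross > 0 → take C=(1.0298,-0.5972) (cross=17.338)
ex = (C−B)/|BC| = (-0.3633,0.9317); ey = (-0.9317,-0.3633)
P = B + 2.03·ex + -0.64·ey = (1.9785,-1.2684)

1.98 -1.27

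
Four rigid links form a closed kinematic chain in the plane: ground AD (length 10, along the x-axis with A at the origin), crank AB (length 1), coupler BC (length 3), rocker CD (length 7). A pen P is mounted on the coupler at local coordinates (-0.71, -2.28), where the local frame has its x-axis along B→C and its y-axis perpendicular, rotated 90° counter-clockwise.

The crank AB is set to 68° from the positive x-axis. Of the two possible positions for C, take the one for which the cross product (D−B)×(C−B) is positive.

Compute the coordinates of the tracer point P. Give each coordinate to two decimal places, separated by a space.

0.37 -1.46

A=(0,0), D=(10.00,0)
B = A + 1.00·(cos68°, sin68°) = (0.3746, 0.9272)
|BD| = 9.6699
circle(B,3.00) ∩ circle(D,7.00): a=2.7667, h=1.1599
  candidates: C₊=(3.2398,1.8164) cross=11.216; C₋=(3.0174,-0.4926) cross=-11.216
  mode + wants cross > 0 → take C=(3.2398,1.8164) (cross=11.216)
ex = (C−B)/|BC| = (0.9551,0.2964); ey = (-0.2964,0.9551)
P = B + -0.71·ex + -2.28·ey = (0.3723,-1.4608)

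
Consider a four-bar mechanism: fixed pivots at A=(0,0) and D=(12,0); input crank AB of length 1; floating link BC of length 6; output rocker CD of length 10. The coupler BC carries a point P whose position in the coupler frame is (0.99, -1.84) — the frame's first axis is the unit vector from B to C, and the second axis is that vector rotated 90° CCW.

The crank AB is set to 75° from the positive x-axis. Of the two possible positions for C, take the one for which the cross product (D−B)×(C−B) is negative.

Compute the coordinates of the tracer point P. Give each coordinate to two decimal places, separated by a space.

-0.92 -0.76

A=(0,0), D=(12.00,0)
B = A + 1.00·(cos75°, sin75°) = (0.2588, 0.9659)
|BD| = 11.7808
circle(B,6.00) ∩ circle(D,10.00): a=3.1741, h=5.0916
  candidates: C₊=(3.8398,5.7802) cross=59.984; C₋=(3.0048,-4.3688) cross=-59.984
  mode - wants cross < 0 → take C=(3.0048,-4.3688) (cross=-59.984)
ex = (C−B)/|BC| = (0.4577,-0.8891); ey = (0.8891,0.4577)
P = B + 0.99·ex + -1.84·ey = (-0.9241,-0.7564)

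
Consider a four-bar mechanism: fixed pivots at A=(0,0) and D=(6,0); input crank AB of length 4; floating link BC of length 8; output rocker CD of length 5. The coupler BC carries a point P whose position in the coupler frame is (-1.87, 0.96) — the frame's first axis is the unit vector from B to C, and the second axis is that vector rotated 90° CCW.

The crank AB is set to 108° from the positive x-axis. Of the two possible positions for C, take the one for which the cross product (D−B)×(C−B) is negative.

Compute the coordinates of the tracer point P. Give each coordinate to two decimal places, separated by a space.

-1.20 5.91

A=(0,0), D=(6.00,0)
B = A + 4.00·(cos108°, sin108°) = (-1.2361, 3.8042)
|BD| = 8.1751
circle(B,8.00) ∩ circle(D,5.00): a=6.4728, h=4.7013
  candidates: C₊=(6.6810,4.9534) cross=38.434; C₋=(2.3055,-3.3691) cross=-38.434
  mode - wants cross < 0 → take C=(2.3055,-3.3691) (cross=-38.434)
ex = (C−B)/|BC| = (0.4427,-0.8967); ey = (0.8967,0.4427)
P = B + -1.87·ex + 0.96·ey = (-1.2031,5.9060)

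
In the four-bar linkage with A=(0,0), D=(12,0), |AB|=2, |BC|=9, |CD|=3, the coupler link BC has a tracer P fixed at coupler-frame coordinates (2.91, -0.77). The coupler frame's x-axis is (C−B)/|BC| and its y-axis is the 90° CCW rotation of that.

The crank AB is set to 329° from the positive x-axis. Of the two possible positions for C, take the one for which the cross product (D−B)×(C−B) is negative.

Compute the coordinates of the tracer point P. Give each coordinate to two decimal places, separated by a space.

4.44 -2.31

A=(0,0), D=(12.00,0)
B = A + 2.00·(cos329°, sin329°) = (1.7143, -1.0301)
|BD| = 10.3371
circle(B,9.00) ∩ circle(D,3.00): a=8.6512, h=2.4814
  candidates: C₊=(10.0752,2.3011) cross=25.651; C₋=(10.5697,-2.6371) cross=-25.651
  mode - wants cross < 0 → take C=(10.5697,-2.6371) (cross=-25.651)
ex = (C−B)/|BC| = (0.9839,-0.1786); ey = (0.1786,0.9839)
P = B + 2.91·ex + -0.77·ey = (4.4401,-2.3073)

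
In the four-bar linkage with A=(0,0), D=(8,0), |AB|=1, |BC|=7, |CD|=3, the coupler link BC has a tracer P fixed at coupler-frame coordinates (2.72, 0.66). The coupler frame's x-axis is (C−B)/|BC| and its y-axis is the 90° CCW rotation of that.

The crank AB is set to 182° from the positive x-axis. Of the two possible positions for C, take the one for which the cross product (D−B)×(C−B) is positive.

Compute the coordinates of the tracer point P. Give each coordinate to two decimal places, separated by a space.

A=(0,0), D=(8.00,0)
B = A + 1.00·(cos182°, sin182°) = (-0.9994, -0.0349)
|BD| = 8.9995
circle(B,7.00) ∩ circle(D,3.00): a=6.7221, h=1.9528
  candidates: C₊=(5.7151,1.9440) cross=17.574; C₋=(5.7302,-1.9617) cross=-17.574
  mode + wants cross > 0 → take C=(5.7151,1.9440) (cross=17.574)
ex = (C−B)/|BC| = (0.9592,0.2827); ey = (-0.2827,0.9592)
P = B + 2.72·ex + 0.66·ey = (1.4231,1.3671)

1.42 1.37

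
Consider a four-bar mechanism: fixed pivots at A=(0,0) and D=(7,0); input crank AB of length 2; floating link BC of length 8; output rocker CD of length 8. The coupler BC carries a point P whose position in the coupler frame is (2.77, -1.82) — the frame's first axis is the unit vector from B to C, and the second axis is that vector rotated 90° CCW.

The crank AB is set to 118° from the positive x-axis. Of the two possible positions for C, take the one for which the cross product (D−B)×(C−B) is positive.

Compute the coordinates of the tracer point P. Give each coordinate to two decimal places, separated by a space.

2.28 2.55

A=(0,0), D=(7.00,0)
B = A + 2.00·(cos118°, sin118°) = (-0.9389, 1.7659)
|BD| = 8.1330
circle(B,8.00) ∩ circle(D,8.00): a=4.0665, h=6.8894
  candidates: C₊=(4.5264,7.6080) cross=56.031; C₋=(1.5346,-5.8421) cross=-56.031
  mode + wants cross > 0 → take C=(4.5264,7.6080) (cross=56.031)
ex = (C−B)/|BC| = (0.6832,0.7303); ey = (-0.7303,0.6832)
P = B + 2.77·ex + -1.82·ey = (2.2825,2.5453)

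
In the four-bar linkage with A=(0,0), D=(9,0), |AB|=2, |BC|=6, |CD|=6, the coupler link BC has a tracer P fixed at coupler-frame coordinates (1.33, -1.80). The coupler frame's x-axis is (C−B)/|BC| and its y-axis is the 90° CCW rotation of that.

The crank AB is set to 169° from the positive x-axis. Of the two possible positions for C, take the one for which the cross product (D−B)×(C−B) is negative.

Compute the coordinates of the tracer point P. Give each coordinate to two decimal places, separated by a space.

-1.55 -1.82

A=(0,0), D=(9.00,0)
B = A + 2.00·(cos169°, sin169°) = (-1.9633, 0.3816)
|BD| = 10.9699
circle(B,6.00) ∩ circle(D,6.00): a=5.4849, h=2.4322
  candidates: C₊=(3.6030,2.6215) cross=26.680; C₋=(3.4338,-2.2399) cross=-26.680
  mode - wants cross < 0 → take C=(3.4338,-2.2399) (cross=-26.680)
ex = (C−B)/|BC| = (0.8995,-0.4369); ey = (0.4369,0.8995)
P = B + 1.33·ex + -1.80·ey = (-1.5534,-1.8186)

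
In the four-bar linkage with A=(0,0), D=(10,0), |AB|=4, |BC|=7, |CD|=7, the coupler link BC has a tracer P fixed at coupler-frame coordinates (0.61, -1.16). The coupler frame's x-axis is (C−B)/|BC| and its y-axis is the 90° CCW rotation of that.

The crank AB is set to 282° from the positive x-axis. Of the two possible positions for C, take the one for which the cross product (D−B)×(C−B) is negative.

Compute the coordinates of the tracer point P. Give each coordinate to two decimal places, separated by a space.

A=(0,0), D=(10.00,0)
B = A + 4.00·(cos282°, sin282°) = (0.8316, -3.9126)
|BD| = 9.9683
circle(B,7.00) ∩ circle(D,7.00): a=4.9842, h=4.9151
  candidates: C₊=(3.4866,2.5644) cross=48.995; C₋=(7.3450,-6.4770) cross=-48.995
  mode - wants cross < 0 → take C=(7.3450,-6.4770) (cross=-48.995)
ex = (C−B)/|BC| = (0.9305,-0.3663); ey = (0.3663,0.9305)
P = B + 0.61·ex + -1.16·ey = (0.9743,-5.2154)

0.97 -5.22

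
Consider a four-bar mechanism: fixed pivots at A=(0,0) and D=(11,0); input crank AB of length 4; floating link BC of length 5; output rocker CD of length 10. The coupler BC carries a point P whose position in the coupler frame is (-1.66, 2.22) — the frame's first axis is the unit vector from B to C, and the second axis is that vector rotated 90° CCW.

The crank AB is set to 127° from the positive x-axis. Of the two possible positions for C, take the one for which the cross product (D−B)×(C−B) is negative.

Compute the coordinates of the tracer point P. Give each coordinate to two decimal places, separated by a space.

-1.92 5.92

A=(0,0), D=(11.00,0)
B = A + 4.00·(cos127°, sin127°) = (-2.4073, 3.1945)
|BD| = 13.7826
circle(B,5.00) ∩ circle(D,10.00): a=4.1705, h=2.7581
  candidates: C₊=(2.2889,4.9109) cross=38.014; C₋=(1.0104,-0.4551) cross=-38.014
  mode - wants cross < 0 → take C=(1.0104,-0.4551) (cross=-38.014)
ex = (C−B)/|BC| = (0.6835,-0.7299); ey = (0.7299,0.6835)
P = B + -1.66·ex + 2.22·ey = (-1.9215,5.9236)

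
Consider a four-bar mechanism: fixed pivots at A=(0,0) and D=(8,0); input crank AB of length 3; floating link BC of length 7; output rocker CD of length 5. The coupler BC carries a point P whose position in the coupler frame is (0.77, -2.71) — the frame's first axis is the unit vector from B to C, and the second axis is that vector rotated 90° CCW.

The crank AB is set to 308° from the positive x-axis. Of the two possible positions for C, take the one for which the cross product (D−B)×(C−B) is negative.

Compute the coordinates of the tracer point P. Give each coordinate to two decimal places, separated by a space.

1.54 -5.17

A=(0,0), D=(8.00,0)
B = A + 3.00·(cos308°, sin308°) = (1.8470, -2.3640)
|BD| = 6.5915
circle(B,7.00) ∩ circle(D,5.00): a=5.1163, h=4.7774
  candidates: C₊=(4.9095,3.9305) cross=31.490; C₋=(8.3363,-4.9887) cross=-31.490
  mode - wants cross < 0 → take C=(8.3363,-4.9887) (cross=-31.490)
ex = (C−B)/|BC| = (0.9270,-0.3749); ey = (0.3749,0.9270)
P = B + 0.77·ex + -2.71·ey = (1.5447,-5.1650)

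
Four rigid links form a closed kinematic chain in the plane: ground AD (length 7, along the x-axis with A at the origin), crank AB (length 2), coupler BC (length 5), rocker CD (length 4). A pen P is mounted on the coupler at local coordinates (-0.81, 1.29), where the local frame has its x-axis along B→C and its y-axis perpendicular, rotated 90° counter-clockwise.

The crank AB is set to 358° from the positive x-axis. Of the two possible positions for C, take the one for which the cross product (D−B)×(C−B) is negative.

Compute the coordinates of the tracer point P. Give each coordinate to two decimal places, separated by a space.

2.37 1.41

A=(0,0), D=(7.00,0)
B = A + 2.00·(cos358°, sin358°) = (1.9988, -0.0698)
|BD| = 5.0017
circle(B,5.00) ∩ circle(D,4.00): a=3.4005, h=3.6656
  candidates: C₊=(5.3478,3.6429) cross=18.334; C₋=(5.4501,-3.6875) cross=-18.334
  mode - wants cross < 0 → take C=(5.4501,-3.6875) (cross=-18.334)
ex = (C−B)/|BC| = (0.6903,-0.7235); ey = (0.7235,0.6903)
P = B + -0.81·ex + 1.29·ey = (2.3730,1.4067)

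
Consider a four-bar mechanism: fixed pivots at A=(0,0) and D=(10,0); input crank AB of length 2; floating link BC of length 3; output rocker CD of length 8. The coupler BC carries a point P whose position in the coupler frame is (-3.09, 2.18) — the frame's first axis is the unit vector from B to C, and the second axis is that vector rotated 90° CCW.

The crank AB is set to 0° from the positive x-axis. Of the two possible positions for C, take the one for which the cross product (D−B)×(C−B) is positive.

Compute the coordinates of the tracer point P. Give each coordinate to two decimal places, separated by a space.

-0.72 -2.63

A=(0,0), D=(10.00,0)
B = A + 2.00·(cos0°, sin0°) = (2.0000, 0.0000)
|BD| = 8.0000
circle(B,3.00) ∩ circle(D,8.00): a=0.5625, h=2.9468
  candidates: C₊=(2.5625,2.9468) cross=23.574; C₋=(2.5625,-2.9468) cross=-23.574
  mode + wants cross > 0 → take C=(2.5625,2.9468) (cross=23.574)
ex = (C−B)/|BC| = (0.1875,0.9823); ey = (-0.9823,0.1875)
P = B + -3.09·ex + 2.18·ey = (-0.7207,-2.6264)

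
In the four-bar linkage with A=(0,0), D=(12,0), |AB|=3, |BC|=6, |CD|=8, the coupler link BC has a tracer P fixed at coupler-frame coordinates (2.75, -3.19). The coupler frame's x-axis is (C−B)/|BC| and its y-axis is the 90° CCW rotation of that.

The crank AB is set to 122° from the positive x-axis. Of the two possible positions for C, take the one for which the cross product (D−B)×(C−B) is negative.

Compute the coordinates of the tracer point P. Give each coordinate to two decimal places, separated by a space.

-0.17 -1.42

A=(0,0), D=(12.00,0)
B = A + 3.00·(cos122°, sin122°) = (-1.5898, 2.5441)
|BD| = 13.8259
circle(B,6.00) ∩ circle(D,8.00): a=5.9003, h=1.0891
  candidates: C₊=(4.4102,2.5289) cross=15.058; C₋=(4.0094,0.3879) cross=-15.058
  mode - wants cross < 0 → take C=(4.0094,0.3879) (cross=-15.058)
ex = (C−B)/|BC| = (0.9332,-0.3594); ey = (0.3594,0.9332)
P = B + 2.75·ex + -3.19·ey = (-0.1699,-1.4210)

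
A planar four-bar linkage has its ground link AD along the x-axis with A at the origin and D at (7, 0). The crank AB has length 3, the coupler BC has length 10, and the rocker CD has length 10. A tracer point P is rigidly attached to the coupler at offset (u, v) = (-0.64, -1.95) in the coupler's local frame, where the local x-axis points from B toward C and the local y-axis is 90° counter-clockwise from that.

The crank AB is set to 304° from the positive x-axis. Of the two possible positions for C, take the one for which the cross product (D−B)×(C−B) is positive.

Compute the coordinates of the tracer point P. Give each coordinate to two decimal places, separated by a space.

3.70 -2.85

A=(0,0), D=(7.00,0)
B = A + 3.00·(cos304°, sin304°) = (1.6776, -2.4871)
|BD| = 5.8749
circle(B,10.00) ∩ circle(D,10.00): a=2.9374, h=9.5588
  candidates: C₊=(0.2921,7.4164) cross=56.157; C₋=(8.3855,-9.9036) cross=-56.157
  mode + wants cross > 0 → take C=(0.2921,7.4164) (cross=56.157)
ex = (C−B)/|BC| = (-0.1386,0.9904); ey = (-0.9904,-0.1386)
P = B + -0.64·ex + -1.95·ey = (3.6974,-2.8508)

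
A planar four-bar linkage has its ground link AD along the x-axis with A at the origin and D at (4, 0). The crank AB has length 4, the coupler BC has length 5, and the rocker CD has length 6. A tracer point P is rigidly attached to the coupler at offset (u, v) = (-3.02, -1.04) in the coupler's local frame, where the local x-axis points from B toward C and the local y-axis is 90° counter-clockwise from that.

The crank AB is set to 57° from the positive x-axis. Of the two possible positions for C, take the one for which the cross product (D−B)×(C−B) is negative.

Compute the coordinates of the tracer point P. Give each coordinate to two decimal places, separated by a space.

A=(0,0), D=(4.00,0)
B = A + 4.00·(cos57°, sin57°) = (2.1786, 3.3547)
|BD| = 3.8173
circle(B,5.00) ∩ circle(D,6.00): a=0.4678, h=4.9781
  candidates: C₊=(6.7766,5.3189) cross=19.003; C₋=(-1.9730,0.5682) cross=-19.003
  mode - wants cross < 0 → take C=(-1.9730,0.5682) (cross=-19.003)
ex = (C−B)/|BC| = (-0.8303,-0.5573); ey = (0.5573,-0.8303)
P = B + -3.02·ex + -1.04·ey = (4.1065,5.9012)

4.11 5.90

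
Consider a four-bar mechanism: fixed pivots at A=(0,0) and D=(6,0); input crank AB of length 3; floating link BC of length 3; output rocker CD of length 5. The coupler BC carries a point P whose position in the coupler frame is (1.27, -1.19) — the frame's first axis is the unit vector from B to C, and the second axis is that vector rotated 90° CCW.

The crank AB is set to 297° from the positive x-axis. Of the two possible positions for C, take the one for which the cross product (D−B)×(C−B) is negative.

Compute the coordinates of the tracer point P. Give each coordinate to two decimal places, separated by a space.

A=(0,0), D=(6.00,0)
B = A + 3.00·(cos297°, sin297°) = (1.3620, -2.6730)
|BD| = 5.3532
circle(B,3.00) ∩ circle(D,5.00): a=1.1821, h=2.7573
  candidates: C₊=(1.0094,0.3062) cross=14.760; C₋=(3.7630,-4.4717) cross=-14.760
  mode - wants cross < 0 → take C=(3.7630,-4.4717) (cross=-14.760)
ex = (C−B)/|BC| = (0.8003,-0.5995); ey = (0.5995,0.8003)
P = B + 1.27·ex + -1.19·ey = (1.6649,-4.3868)

1.66 -4.39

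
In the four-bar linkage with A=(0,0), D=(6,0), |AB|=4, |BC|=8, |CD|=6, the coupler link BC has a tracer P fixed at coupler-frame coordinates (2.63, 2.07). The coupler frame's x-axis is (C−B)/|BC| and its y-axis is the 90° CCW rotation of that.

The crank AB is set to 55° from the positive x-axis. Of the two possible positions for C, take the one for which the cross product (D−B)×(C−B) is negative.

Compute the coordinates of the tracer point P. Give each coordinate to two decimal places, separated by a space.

A=(0,0), D=(6.00,0)
B = A + 4.00·(cos55°, sin55°) = (2.2943, 3.2766)
|BD| = 4.9465
circle(B,8.00) ∩ circle(D,6.00): a=5.3035, h=5.9894
  candidates: C₊=(10.2348,4.2505) cross=29.627; C₋=(2.3001,-4.7234) cross=-29.627
  mode - wants cross < 0 → take C=(2.3001,-4.7234) (cross=-29.627)
ex = (C−B)/|BC| = (0.0007,-1.0000); ey = (1.0000,0.0007)
P = B + 2.63·ex + 2.07·ey = (4.3662,0.6481)

4.37 0.65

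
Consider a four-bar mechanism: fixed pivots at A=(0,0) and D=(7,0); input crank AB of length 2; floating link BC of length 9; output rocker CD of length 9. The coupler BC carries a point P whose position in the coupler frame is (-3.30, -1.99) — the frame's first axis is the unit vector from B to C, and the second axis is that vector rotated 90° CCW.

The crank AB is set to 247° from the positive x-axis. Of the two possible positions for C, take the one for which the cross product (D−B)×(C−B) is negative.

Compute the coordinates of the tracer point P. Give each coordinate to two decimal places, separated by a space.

-4.42 -0.57

A=(0,0), D=(7.00,0)
B = A + 2.00·(cos247°, sin247°) = (-0.7815, -1.8410)
|BD| = 7.9963
circle(B,9.00) ∩ circle(D,9.00): a=3.9981, h=8.0632
  candidates: C₊=(1.2529,6.9261) cross=64.475; C₋=(4.9657,-8.7671) cross=-64.475
  mode - wants cross < 0 → take C=(4.9657,-8.7671) (cross=-64.475)
ex = (C−B)/|BC| = (0.6386,-0.7696); ey = (0.7696,0.6386)
P = B + -3.30·ex + -1.99·ey = (-4.4202,-0.5722)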